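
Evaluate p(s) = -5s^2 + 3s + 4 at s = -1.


Using direct substitution:
  -5 * (-1)^2 = -5
  3 * (-1)^1 = -3
  constant: 4
Sum = -5 - 3 + 4 = -4


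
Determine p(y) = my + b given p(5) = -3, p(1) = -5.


p(y) = my + b. Using p(5)=-3, p(1)=-5:
m = (-3 + 5)/(5 - 1) = 2/4 = 1/2
b = -3 - m*(5) = -3 - 5/2 = -11/2
p(y) = (1/2)y - (11/2)


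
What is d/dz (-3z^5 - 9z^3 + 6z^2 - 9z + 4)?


Apply the power rule term by term:
  d/dz(-3z^5) = -15z^4
  d/dz(-9z^3) = -27z^2
  d/dz(6z^2) = 12z
  d/dz(-9z) = -9
  d/dz(4) = 0
p'(z) = -15z^4 - 27z^2 + 12z - 9


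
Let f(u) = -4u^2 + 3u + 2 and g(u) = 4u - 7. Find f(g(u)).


Substitute g(u) into f:
f(g(u)) = -4*(4u - 7)^2 + 3*(4u - 7) + 2
(4u - 7)^2 = 16u^2 - 56u + 49
Expand and combine: -64u^2 + 236u - 215


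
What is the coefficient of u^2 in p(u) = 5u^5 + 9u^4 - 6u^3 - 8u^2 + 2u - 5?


Read off the coefficient of u^2: -8


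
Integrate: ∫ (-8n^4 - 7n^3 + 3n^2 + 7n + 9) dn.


Reverse power rule on each term:
  ∫ -8n^4 dn = -(8/5)n^5
  ∫ -7n^3 dn = -(7/4)n^4
  ∫ 3n^2 dn = n^3
  ∫ 7n dn = (7/2)n^2
  ∫ 9 dn = 9n
F(n) = -(8/5)n^5 - (7/4)n^4 + n^3 + (7/2)n^2 + 9n + C


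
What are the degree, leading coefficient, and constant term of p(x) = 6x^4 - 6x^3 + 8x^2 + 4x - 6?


Highest power of x is 4, with coefficient 6. Constant term is -6.
Degree = 4, leading coefficient = 6, constant term = -6


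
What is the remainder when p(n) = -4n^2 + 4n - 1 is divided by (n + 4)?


By the Remainder Theorem, the remainder equals p(-4):
  -4*(-4)^2 = -64
  4*(-4)^1 = -16
  constant: -1
Sum: -64 - 16 - 1 = -81


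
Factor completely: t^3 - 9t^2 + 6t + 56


Try integer roots (divisors of 56). t=4: p(4)=0.
Divide out (t - 4): quotient is t^2 - 5t - 14.
Factor the quadratic: (t + 2)(t - 7)
Result: (t - 4)(t + 2)(t - 7)


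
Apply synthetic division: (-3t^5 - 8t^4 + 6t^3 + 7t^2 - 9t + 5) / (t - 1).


Synthetic division with c = 1. Coefficients: -3, -8, 6, 7, -9, 5
Bring down -3.
  -3 * 1 = -3; -3 - 8 = -11
  -11 * 1 = -11; -11 + 6 = -5
  -5 * 1 = -5; -5 + 7 = 2
  2 * 1 = 2; 2 - 9 = -7
  -7 * 1 = -7; -7 + 5 = -2
Quotient: -3t^4 - 11t^3 - 5t^2 + 2t - 7, Remainder: -2


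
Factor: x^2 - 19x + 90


Roots satisfy r1 + r2 = -b/a = 19 and r1*r2 = c/a = 90.
So r1 = 10, r2 = 9.
x^2 - 19x + 90 = (x - r1)(x - r2) = (x - 10)(x - 9)


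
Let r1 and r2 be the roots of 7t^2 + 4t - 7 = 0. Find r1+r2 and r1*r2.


For at^2+bt+c=0: sum = -b/a, product = c/a.
a=7, b=4, c=-7
Sum = -(4)/7 = -4/7
Product = (-7)/7 = -1


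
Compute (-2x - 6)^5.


Expand (-2x - 6)^5 by repeated multiplication:
  (-2x - 6)^2 = 4x^2 + 24x + 36
  (-2x - 6)^3 = -8x^3 - 72x^2 - 216x - 216
  (-2x - 6)^4 = 16x^4 + 192x^3 + 864x^2 + 1728x + 1296
= -32x^5 - 480x^4 - 2880x^3 - 8640x^2 - 12960x - 7776


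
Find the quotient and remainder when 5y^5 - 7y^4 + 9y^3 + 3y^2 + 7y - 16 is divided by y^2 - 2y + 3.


(5y^5 - 7y^4 + 9y^3 + 3y^2 + 7y - 16) / (y^2 - 2y + 3)
Step 1: 5y^3 * (y^2 - 2y + 3) = 5y^5 - 10y^4 + 15y^3; subtract.
Step 2: 3y^2 * (y^2 - 2y + 3) = 3y^4 - 6y^3 + 9y^2; subtract.
Step 3: 0 * (y^2 - 2y + 3) = 0; subtract.
Step 4: -6 * (y^2 - 2y + 3) = -6y^2 + 12y - 18; subtract.
Quotient: 5y^3 + 3y^2 - 6, Remainder: -5y + 2


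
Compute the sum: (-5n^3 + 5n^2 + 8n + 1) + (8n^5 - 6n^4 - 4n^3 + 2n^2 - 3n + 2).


Align terms by degree and add:
  -5n^3 + 5n^2 + 8n + 1
+ 8n^5 - 6n^4 - 4n^3 + 2n^2 - 3n + 2
= 8n^5 - 6n^4 - 9n^3 + 7n^2 + 5n + 3


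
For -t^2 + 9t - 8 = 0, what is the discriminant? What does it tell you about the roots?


D = b^2 - 4ac = (9)^2 - 4(-1)(-8) = 81 - 32 = 49
Since D > 0: two distinct rational roots


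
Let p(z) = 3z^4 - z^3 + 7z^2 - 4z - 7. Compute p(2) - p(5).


p(2) = 53
p(5) = 1898
p(2) - p(5) = 53 - 1898 = -1845


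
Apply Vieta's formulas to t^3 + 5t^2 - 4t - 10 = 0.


Monic cubic t^3+bt^2+ct+d=0: sum=-b, pairwise sum=c, product=-d.
b=5, c=-4, d=-10
r1+r2+r3 = -5
r1r2+r1r3+r2r3 = -4
r1r2r3 = 10


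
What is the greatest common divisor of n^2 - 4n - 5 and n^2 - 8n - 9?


Factor each:
  n^2 - 4n - 5 = (n + 1)(n - 5)
  n^2 - 8n - 9 = (n + 1)(n - 9)
Common monic factor: n + 1


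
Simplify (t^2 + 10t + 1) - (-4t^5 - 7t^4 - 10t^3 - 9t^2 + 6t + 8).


Distribute the minus sign:
  (t^2 + 10t + 1)
- (-4t^5 - 7t^4 - 10t^3 - 9t^2 + 6t + 8)
Negate second polynomial: 4t^5 + 7t^4 + 10t^3 + 9t^2 - 6t - 8
Add: 4t^5 + 7t^4 + 10t^3 + 10t^2 + 4t - 7


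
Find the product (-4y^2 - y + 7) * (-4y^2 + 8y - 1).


Distribute each term of the first polynomial:
  (-4y^2)(-4y^2 + 8y - 1) = 16y^4 - 32y^3 + 4y^2
  (-y)(-4y^2 + 8y - 1) = 4y^3 - 8y^2 + y
  (7)(-4y^2 + 8y - 1) = -28y^2 + 56y - 7
Sum: 16y^4 - 28y^3 - 32y^2 + 57y - 7


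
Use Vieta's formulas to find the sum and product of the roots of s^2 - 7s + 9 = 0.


For as^2+bs+c=0: sum = -b/a, product = c/a.
a=1, b=-7, c=9
Sum = -(-7)/1 = 7
Product = (9)/1 = 9


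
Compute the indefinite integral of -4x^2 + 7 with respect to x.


Reverse power rule on each term:
  ∫ -4x^2 dx = -(4/3)x^3
  ∫ 7 dx = 7x
F(x) = -(4/3)x^3 + 7x + C


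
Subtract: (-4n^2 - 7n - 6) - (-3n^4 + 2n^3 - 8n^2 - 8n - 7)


Distribute the minus sign:
  (-4n^2 - 7n - 6)
- (-3n^4 + 2n^3 - 8n^2 - 8n - 7)
Negate second polynomial: 3n^4 - 2n^3 + 8n^2 + 8n + 7
Add: 3n^4 - 2n^3 + 4n^2 + n + 1


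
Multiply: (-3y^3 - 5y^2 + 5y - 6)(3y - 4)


Distribute each term of the first polynomial:
  (-3y^3)(3y - 4) = -9y^4 + 12y^3
  (-5y^2)(3y - 4) = -15y^3 + 20y^2
  (5y)(3y - 4) = 15y^2 - 20y
  (-6)(3y - 4) = -18y + 24
Sum: -9y^4 - 3y^3 + 35y^2 - 38y + 24


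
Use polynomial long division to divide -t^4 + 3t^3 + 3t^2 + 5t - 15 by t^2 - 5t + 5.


(-t^4 + 3t^3 + 3t^2 + 5t - 15) / (t^2 - 5t + 5)
Step 1: -t^2 * (t^2 - 5t + 5) = -t^4 + 5t^3 - 5t^2; subtract.
Step 2: -2t * (t^2 - 5t + 5) = -2t^3 + 10t^2 - 10t; subtract.
Step 3: -2 * (t^2 - 5t + 5) = -2t^2 + 10t - 10; subtract.
Quotient: -t^2 - 2t - 2, Remainder: 5t - 5


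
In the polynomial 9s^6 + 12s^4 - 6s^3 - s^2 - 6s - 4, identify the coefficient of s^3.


Read off the coefficient of s^3: -6


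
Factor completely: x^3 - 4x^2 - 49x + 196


Try integer roots (divisors of 196). x=4: p(4)=0.
Divide out (x - 4): quotient is x^2 - 49.
Factor the quadratic: (x - 7)(x + 7)
Result: (x - 4)(x - 7)(x + 7)


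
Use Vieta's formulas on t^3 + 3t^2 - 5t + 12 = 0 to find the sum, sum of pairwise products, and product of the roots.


Monic cubic t^3+bt^2+ct+d=0: sum=-b, pairwise sum=c, product=-d.
b=3, c=-5, d=12
r1+r2+r3 = -3
r1r2+r1r3+r2r3 = -5
r1r2r3 = -12


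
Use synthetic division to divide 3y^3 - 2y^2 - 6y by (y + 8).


Synthetic division with c = -8. Coefficients: 3, -2, -6, 0
Bring down 3.
  3 * -8 = -24; -24 - 2 = -26
  -26 * -8 = 208; 208 - 6 = 202
  202 * -8 = -1616; -1616 + 0 = -1616
Quotient: 3y^2 - 26y + 202, Remainder: -1616


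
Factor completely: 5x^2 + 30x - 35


Roots satisfy r1 + r2 = -b/a = -6 and r1*r2 = c/a = -7.
So r1 = 1, r2 = -7.
5x^2 + 30x - 35 = 5(x - r1)(x - r2) = 5(x - 1)(x + 7)


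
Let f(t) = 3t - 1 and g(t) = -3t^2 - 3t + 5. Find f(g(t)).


Substitute g(t) into f:
f(g(t)) = 3*(-3t^2 - 3t + 5) + (-1)
Expand and combine: -9t^2 - 9t + 14


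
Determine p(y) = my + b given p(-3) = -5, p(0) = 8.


p(y) = my + b. Using p(-3)=-5, p(0)=8:
m = (-5 - 8)/(-3) = -13/-3 = 13/3
b = -5 - m*(-3) = -5 + 13 = 8
p(y) = (13/3)y + 8


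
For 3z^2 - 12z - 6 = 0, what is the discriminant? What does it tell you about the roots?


D = b^2 - 4ac = (-12)^2 - 4(3)(-6) = 144 + 72 = 216
Since D > 0: two distinct irrational roots


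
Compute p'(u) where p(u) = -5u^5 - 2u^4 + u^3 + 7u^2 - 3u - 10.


Apply the power rule term by term:
  d/du(-5u^5) = -25u^4
  d/du(-2u^4) = -8u^3
  d/du(u^3) = 3u^2
  d/du(7u^2) = 14u
  d/du(-3u) = -3
  d/du(-10) = 0
p'(u) = -25u^4 - 8u^3 + 3u^2 + 14u - 3


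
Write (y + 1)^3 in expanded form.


Expand (y + 1)^3 by repeated multiplication:
  (y + 1)^2 = y^2 + 2y + 1
= y^3 + 3y^2 + 3y + 1


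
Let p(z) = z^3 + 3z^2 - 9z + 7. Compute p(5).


Using direct substitution:
  1 * (5)^3 = 125
  3 * (5)^2 = 75
  -9 * (5)^1 = -45
  constant: 7
Sum = 125 + 75 - 45 + 7 = 162


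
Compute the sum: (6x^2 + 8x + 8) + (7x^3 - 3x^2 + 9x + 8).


Align terms by degree and add:
  6x^2 + 8x + 8
+ 7x^3 - 3x^2 + 9x + 8
= 7x^3 + 3x^2 + 17x + 16


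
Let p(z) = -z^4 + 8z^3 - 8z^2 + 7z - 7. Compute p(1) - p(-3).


p(1) = -1
p(-3) = -397
p(1) - p(-3) = -1 + 397 = 396


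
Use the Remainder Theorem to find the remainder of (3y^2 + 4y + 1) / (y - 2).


By the Remainder Theorem, the remainder equals p(2):
  3*(2)^2 = 12
  4*(2)^1 = 8
  constant: 1
Sum: 12 + 8 + 1 = 21


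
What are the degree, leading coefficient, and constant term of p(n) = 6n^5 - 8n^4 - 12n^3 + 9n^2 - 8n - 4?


Highest power of n is 5, with coefficient 6. Constant term is -4.
Degree = 5, leading coefficient = 6, constant term = -4


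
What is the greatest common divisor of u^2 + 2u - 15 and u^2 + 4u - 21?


Factor each:
  u^2 + 2u - 15 = (u - 3)(u + 5)
  u^2 + 4u - 21 = (u - 3)(u + 7)
Common monic factor: u - 3


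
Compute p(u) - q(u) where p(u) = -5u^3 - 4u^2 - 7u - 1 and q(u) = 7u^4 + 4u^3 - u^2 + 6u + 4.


Distribute the minus sign:
  (-5u^3 - 4u^2 - 7u - 1)
- (7u^4 + 4u^3 - u^2 + 6u + 4)
Negate second polynomial: -7u^4 - 4u^3 + u^2 - 6u - 4
Add: -7u^4 - 9u^3 - 3u^2 - 13u - 5


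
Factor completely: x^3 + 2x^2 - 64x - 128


Try integer roots (divisors of -128). x=8: p(8)=0.
Divide out (x - 8): quotient is x^2 + 10x + 16.
Factor the quadratic: (x + 2)(x + 8)
Result: (x - 8)(x + 2)(x + 8)


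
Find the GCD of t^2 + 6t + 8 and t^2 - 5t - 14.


Factor each:
  t^2 + 6t + 8 = (t + 2)(t + 4)
  t^2 - 5t - 14 = (t + 2)(t - 7)
Common monic factor: t + 2


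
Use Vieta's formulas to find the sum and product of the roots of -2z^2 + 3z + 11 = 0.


For az^2+bz+c=0: sum = -b/a, product = c/a.
a=-2, b=3, c=11
Sum = -(3)/-2 = 3/2
Product = (11)/-2 = -11/2


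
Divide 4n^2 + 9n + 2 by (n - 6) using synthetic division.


Synthetic division with c = 6. Coefficients: 4, 9, 2
Bring down 4.
  4 * 6 = 24; 24 + 9 = 33
  33 * 6 = 198; 198 + 2 = 200
Quotient: 4n + 33, Remainder: 200


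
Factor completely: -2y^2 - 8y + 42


Roots satisfy r1 + r2 = -b/a = -4 and r1*r2 = c/a = -21.
So r1 = -7, r2 = 3.
-2y^2 - 8y + 42 = -2(y - r1)(y - r2) = -2(y + 7)(y - 3)


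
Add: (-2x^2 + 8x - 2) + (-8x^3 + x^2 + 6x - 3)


Align terms by degree and add:
  -2x^2 + 8x - 2
  -8x^3 + x^2 + 6x - 3
= -8x^3 - x^2 + 14x - 5


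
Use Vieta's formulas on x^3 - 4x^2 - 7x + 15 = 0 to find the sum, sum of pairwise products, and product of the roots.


Monic cubic x^3+bx^2+cx+d=0: sum=-b, pairwise sum=c, product=-d.
b=-4, c=-7, d=15
r1+r2+r3 = 4
r1r2+r1r3+r2r3 = -7
r1r2r3 = -15


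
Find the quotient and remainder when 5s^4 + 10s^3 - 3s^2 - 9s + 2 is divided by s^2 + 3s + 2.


(5s^4 + 10s^3 - 3s^2 - 9s + 2) / (s^2 + 3s + 2)
Step 1: 5s^2 * (s^2 + 3s + 2) = 5s^4 + 15s^3 + 10s^2; subtract.
Step 2: -5s * (s^2 + 3s + 2) = -5s^3 - 15s^2 - 10s; subtract.
Step 3: 2 * (s^2 + 3s + 2) = 2s^2 + 6s + 4; subtract.
Quotient: 5s^2 - 5s + 2, Remainder: -5s - 2


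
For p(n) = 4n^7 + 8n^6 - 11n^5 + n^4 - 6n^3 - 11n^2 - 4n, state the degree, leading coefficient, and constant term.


Highest power of n is 7, with coefficient 4. Constant term is 0.
Degree = 7, leading coefficient = 4, constant term = 0


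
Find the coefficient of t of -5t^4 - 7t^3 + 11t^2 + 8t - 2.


Read off the coefficient of t: 8


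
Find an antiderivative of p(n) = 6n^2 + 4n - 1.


Reverse power rule on each term:
  ∫ 6n^2 dn = 2n^3
  ∫ 4n dn = 2n^2
  ∫ -1 dn = -n
F(n) = 2n^3 + 2n^2 - n + C


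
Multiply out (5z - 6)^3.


Expand (5z - 6)^3 by repeated multiplication:
  (5z - 6)^2 = 25z^2 - 60z + 36
= 125z^3 - 450z^2 + 540z - 216


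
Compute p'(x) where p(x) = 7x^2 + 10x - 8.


Apply the power rule term by term:
  d/dx(7x^2) = 14x
  d/dx(10x) = 10
  d/dx(-8) = 0
p'(x) = 14x + 10


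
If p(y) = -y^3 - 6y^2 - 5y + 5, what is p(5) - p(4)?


p(5) = -295
p(4) = -175
p(5) - p(4) = -295 + 175 = -120


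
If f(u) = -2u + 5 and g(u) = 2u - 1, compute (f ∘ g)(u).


Substitute g(u) into f:
f(g(u)) = -2*(2u - 1) + 5
Expand and combine: -4u + 7


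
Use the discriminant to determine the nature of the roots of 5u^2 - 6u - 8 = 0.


D = b^2 - 4ac = (-6)^2 - 4(5)(-8) = 36 + 160 = 196
Since D > 0: two distinct rational roots


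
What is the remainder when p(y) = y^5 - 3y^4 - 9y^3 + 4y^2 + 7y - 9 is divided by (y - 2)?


By the Remainder Theorem, the remainder equals p(2):
  1*(2)^5 = 32
  -3*(2)^4 = -48
  -9*(2)^3 = -72
  4*(2)^2 = 16
  7*(2)^1 = 14
  constant: -9
Sum: 32 - 48 - 72 + 16 + 14 - 9 = -67


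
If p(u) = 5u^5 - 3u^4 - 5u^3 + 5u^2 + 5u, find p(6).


Using direct substitution:
  5 * (6)^5 = 38880
  -3 * (6)^4 = -3888
  -5 * (6)^3 = -1080
  5 * (6)^2 = 180
  5 * (6)^1 = 30
  constant: 0
Sum = 38880 - 3888 - 1080 + 180 + 30 + 0 = 34122


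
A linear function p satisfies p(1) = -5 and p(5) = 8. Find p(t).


p(t) = mt + b. Using p(1)=-5, p(5)=8:
m = (-5 - 8)/(1 - 5) = -13/-4 = 13/4
b = -5 - m*(1) = -5 - 13/4 = -33/4
p(t) = (13/4)t - (33/4)


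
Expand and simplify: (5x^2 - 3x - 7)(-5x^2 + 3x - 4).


Distribute each term of the first polynomial:
  (5x^2)(-5x^2 + 3x - 4) = -25x^4 + 15x^3 - 20x^2
  (-3x)(-5x^2 + 3x - 4) = 15x^3 - 9x^2 + 12x
  (-7)(-5x^2 + 3x - 4) = 35x^2 - 21x + 28
Sum: -25x^4 + 30x^3 + 6x^2 - 9x + 28


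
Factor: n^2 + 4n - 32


Roots satisfy r1 + r2 = -b/a = -4 and r1*r2 = c/a = -32.
So r1 = 4, r2 = -8.
n^2 + 4n - 32 = (n - r1)(n - r2) = (n - 4)(n + 8)


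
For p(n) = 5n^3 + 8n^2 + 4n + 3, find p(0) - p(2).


p(0) = 3
p(2) = 83
p(0) - p(2) = 3 - 83 = -80


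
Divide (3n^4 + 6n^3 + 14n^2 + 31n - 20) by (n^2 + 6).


(3n^4 + 6n^3 + 14n^2 + 31n - 20) / (n^2 + 6)
Step 1: 3n^2 * (n^2 + 6) = 3n^4 + 18n^2; subtract.
Step 2: 6n * (n^2 + 6) = 6n^3 + 36n; subtract.
Step 3: -4 * (n^2 + 6) = -4n^2 - 24; subtract.
Quotient: 3n^2 + 6n - 4, Remainder: -5n + 4


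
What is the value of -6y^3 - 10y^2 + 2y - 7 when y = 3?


Using direct substitution:
  -6 * (3)^3 = -162
  -10 * (3)^2 = -90
  2 * (3)^1 = 6
  constant: -7
Sum = -162 - 90 + 6 - 7 = -253


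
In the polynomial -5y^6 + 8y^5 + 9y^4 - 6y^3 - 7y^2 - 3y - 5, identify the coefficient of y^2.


Read off the coefficient of y^2: -7


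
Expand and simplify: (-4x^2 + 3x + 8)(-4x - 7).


Distribute each term of the first polynomial:
  (-4x^2)(-4x - 7) = 16x^3 + 28x^2
  (3x)(-4x - 7) = -12x^2 - 21x
  (8)(-4x - 7) = -32x - 56
Sum: 16x^3 + 16x^2 - 53x - 56


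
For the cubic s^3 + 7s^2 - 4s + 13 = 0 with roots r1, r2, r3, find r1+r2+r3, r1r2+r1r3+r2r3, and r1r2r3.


Monic cubic s^3+bs^2+cs+d=0: sum=-b, pairwise sum=c, product=-d.
b=7, c=-4, d=13
r1+r2+r3 = -7
r1r2+r1r3+r2r3 = -4
r1r2r3 = -13


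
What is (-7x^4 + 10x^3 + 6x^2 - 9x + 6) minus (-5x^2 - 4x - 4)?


Distribute the minus sign:
  (-7x^4 + 10x^3 + 6x^2 - 9x + 6)
- (-5x^2 - 4x - 4)
Negate second polynomial: 5x^2 + 4x + 4
Add: -7x^4 + 10x^3 + 11x^2 - 5x + 10


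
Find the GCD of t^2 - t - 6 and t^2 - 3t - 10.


Factor each:
  t^2 - t - 6 = (t + 2)(t - 3)
  t^2 - 3t - 10 = (t + 2)(t - 5)
Common monic factor: t + 2


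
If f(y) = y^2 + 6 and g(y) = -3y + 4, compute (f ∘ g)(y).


Substitute g(y) into f:
f(g(y)) = 1*(-3y + 4)^2 + 6
(-3y + 4)^2 = 9y^2 - 24y + 16
Expand and combine: 9y^2 - 24y + 22


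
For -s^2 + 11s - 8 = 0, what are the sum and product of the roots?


For as^2+bs+c=0: sum = -b/a, product = c/a.
a=-1, b=11, c=-8
Sum = -(11)/-1 = 11
Product = (-8)/-1 = 8


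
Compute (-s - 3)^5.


Expand (-s - 3)^5 by repeated multiplication:
  (-s - 3)^2 = s^2 + 6s + 9
  (-s - 3)^3 = -s^3 - 9s^2 - 27s - 27
  (-s - 3)^4 = s^4 + 12s^3 + 54s^2 + 108s + 81
= -s^5 - 15s^4 - 90s^3 - 270s^2 - 405s - 243


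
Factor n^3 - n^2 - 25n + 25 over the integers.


Try integer roots (divisors of 25). n=5: p(5)=0.
Divide out (n - 5): quotient is n^2 + 4n - 5.
Factor the quadratic: (n - 1)(n + 5)
Result: (n - 5)(n - 1)(n + 5)


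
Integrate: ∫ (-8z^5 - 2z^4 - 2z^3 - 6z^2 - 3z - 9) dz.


Reverse power rule on each term:
  ∫ -8z^5 dz = -(4/3)z^6
  ∫ -2z^4 dz = -(2/5)z^5
  ∫ -2z^3 dz = -(1/2)z^4
  ∫ -6z^2 dz = -2z^3
  ∫ -3z dz = -(3/2)z^2
  ∫ -9 dz = -9z
F(z) = -(4/3)z^6 - (2/5)z^5 - (1/2)z^4 - 2z^3 - (3/2)z^2 - 9z + C


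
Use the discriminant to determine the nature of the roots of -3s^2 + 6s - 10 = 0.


D = b^2 - 4ac = (6)^2 - 4(-3)(-10) = 36 - 120 = -84
Since D < 0: two complex conjugate roots (no real roots)


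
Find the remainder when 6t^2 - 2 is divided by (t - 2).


By the Remainder Theorem, the remainder equals p(2):
  6*(2)^2 = 24
  0*(2)^1 = 0
  constant: -2
Sum: 24 + 0 - 2 = 22


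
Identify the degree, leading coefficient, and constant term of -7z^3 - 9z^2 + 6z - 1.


Highest power of z is 3, with coefficient -7. Constant term is -1.
Degree = 3, leading coefficient = -7, constant term = -1


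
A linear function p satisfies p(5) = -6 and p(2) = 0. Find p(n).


p(n) = mn + b. Using p(5)=-6, p(2)=0:
m = (-6)/(5 - 2) = -6/3 = -2
b = -6 - m*(5) = -6 + 10 = 4
p(n) = -2n + 4


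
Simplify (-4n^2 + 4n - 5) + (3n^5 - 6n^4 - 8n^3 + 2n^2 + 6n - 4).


Align terms by degree and add:
  -4n^2 + 4n - 5
+ 3n^5 - 6n^4 - 8n^3 + 2n^2 + 6n - 4
= 3n^5 - 6n^4 - 8n^3 - 2n^2 + 10n - 9


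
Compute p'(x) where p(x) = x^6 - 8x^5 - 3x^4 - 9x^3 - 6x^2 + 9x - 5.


Apply the power rule term by term:
  d/dx(x^6) = 6x^5
  d/dx(-8x^5) = -40x^4
  d/dx(-3x^4) = -12x^3
  d/dx(-9x^3) = -27x^2
  d/dx(-6x^2) = -12x
  d/dx(9x) = 9
  d/dx(-5) = 0
p'(x) = 6x^5 - 40x^4 - 12x^3 - 27x^2 - 12x + 9


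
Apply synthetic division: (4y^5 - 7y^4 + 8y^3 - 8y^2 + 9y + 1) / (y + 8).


Synthetic division with c = -8. Coefficients: 4, -7, 8, -8, 9, 1
Bring down 4.
  4 * -8 = -32; -32 - 7 = -39
  -39 * -8 = 312; 312 + 8 = 320
  320 * -8 = -2560; -2560 - 8 = -2568
  -2568 * -8 = 20544; 20544 + 9 = 20553
  20553 * -8 = -164424; -164424 + 1 = -164423
Quotient: 4y^4 - 39y^3 + 320y^2 - 2568y + 20553, Remainder: -164423


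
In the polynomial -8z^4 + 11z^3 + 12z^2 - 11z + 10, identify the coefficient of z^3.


Read off the coefficient of z^3: 11


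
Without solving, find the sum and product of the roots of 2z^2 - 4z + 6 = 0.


For az^2+bz+c=0: sum = -b/a, product = c/a.
a=2, b=-4, c=6
Sum = -(-4)/2 = 2
Product = (6)/2 = 3


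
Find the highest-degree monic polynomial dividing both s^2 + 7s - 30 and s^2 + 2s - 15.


Factor each:
  s^2 + 7s - 30 = (s - 3)(s + 10)
  s^2 + 2s - 15 = (s - 3)(s + 5)
Common monic factor: s - 3


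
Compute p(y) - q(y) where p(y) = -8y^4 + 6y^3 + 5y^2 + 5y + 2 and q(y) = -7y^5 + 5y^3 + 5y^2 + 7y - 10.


Distribute the minus sign:
  (-8y^4 + 6y^3 + 5y^2 + 5y + 2)
- (-7y^5 + 5y^3 + 5y^2 + 7y - 10)
Negate second polynomial: 7y^5 - 5y^3 - 5y^2 - 7y + 10
Add: 7y^5 - 8y^4 + y^3 - 2y + 12


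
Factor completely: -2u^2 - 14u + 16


Roots satisfy r1 + r2 = -b/a = -7 and r1*r2 = c/a = -8.
So r1 = -8, r2 = 1.
-2u^2 - 14u + 16 = -2(u - r1)(u - r2) = -2(u + 8)(u - 1)


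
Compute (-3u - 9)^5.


Expand (-3u - 9)^5 by repeated multiplication:
  (-3u - 9)^2 = 9u^2 + 54u + 81
  (-3u - 9)^3 = -27u^3 - 243u^2 - 729u - 729
  (-3u - 9)^4 = 81u^4 + 972u^3 + 4374u^2 + 8748u + 6561
= -243u^5 - 3645u^4 - 21870u^3 - 65610u^2 - 98415u - 59049


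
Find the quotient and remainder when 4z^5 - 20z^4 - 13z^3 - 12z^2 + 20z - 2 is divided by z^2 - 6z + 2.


(4z^5 - 20z^4 - 13z^3 - 12z^2 + 20z - 2) / (z^2 - 6z + 2)
Step 1: 4z^3 * (z^2 - 6z + 2) = 4z^5 - 24z^4 + 8z^3; subtract.
Step 2: 4z^2 * (z^2 - 6z + 2) = 4z^4 - 24z^3 + 8z^2; subtract.
Step 3: 3z * (z^2 - 6z + 2) = 3z^3 - 18z^2 + 6z; subtract.
Step 4: -2 * (z^2 - 6z + 2) = -2z^2 + 12z - 4; subtract.
Quotient: 4z^3 + 4z^2 + 3z - 2, Remainder: 2z + 2


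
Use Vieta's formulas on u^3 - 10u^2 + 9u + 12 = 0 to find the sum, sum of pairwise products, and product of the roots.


Monic cubic u^3+bu^2+cu+d=0: sum=-b, pairwise sum=c, product=-d.
b=-10, c=9, d=12
r1+r2+r3 = 10
r1r2+r1r3+r2r3 = 9
r1r2r3 = -12


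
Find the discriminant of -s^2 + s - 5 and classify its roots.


D = b^2 - 4ac = (1)^2 - 4(-1)(-5) = 1 - 20 = -19
Since D < 0: two complex conjugate roots (no real roots)


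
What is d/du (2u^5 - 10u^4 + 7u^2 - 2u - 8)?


Apply the power rule term by term:
  d/du(2u^5) = 10u^4
  d/du(-10u^4) = -40u^3
  d/du(7u^2) = 14u
  d/du(-2u) = -2
  d/du(-8) = 0
p'(u) = 10u^4 - 40u^3 + 14u - 2


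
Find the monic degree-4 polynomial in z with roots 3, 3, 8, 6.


p(z) = (z - 3)(z - 3)(z - 8)(z - 6)
Expand: z^4 - 20z^3 + 141z^2 - 414z + 432


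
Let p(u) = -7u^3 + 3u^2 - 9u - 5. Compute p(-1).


Using direct substitution:
  -7 * (-1)^3 = 7
  3 * (-1)^2 = 3
  -9 * (-1)^1 = 9
  constant: -5
Sum = 7 + 3 + 9 - 5 = 14


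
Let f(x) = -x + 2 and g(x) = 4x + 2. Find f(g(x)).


Substitute g(x) into f:
f(g(x)) = -1*(4x + 2) + 2
Expand and combine: -4x


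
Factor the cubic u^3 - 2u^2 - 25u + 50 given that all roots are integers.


Try integer roots (divisors of 50). u=5: p(5)=0.
Divide out (u - 5): quotient is u^2 + 3u - 10.
Factor the quadratic: (u - 2)(u + 5)
Result: (u - 5)(u - 2)(u + 5)


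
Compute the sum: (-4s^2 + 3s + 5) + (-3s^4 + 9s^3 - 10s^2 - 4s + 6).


Align terms by degree and add:
  -4s^2 + 3s + 5
  -3s^4 + 9s^3 - 10s^2 - 4s + 6
= -3s^4 + 9s^3 - 14s^2 - s + 11


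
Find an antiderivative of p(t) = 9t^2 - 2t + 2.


Reverse power rule on each term:
  ∫ 9t^2 dt = 3t^3
  ∫ -2t dt = -t^2
  ∫ 2 dt = 2t
F(t) = 3t^3 - t^2 + 2t + C


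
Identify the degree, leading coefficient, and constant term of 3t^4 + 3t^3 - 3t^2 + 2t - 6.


Highest power of t is 4, with coefficient 3. Constant term is -6.
Degree = 4, leading coefficient = 3, constant term = -6


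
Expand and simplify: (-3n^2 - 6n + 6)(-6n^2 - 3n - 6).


Distribute each term of the first polynomial:
  (-3n^2)(-6n^2 - 3n - 6) = 18n^4 + 9n^3 + 18n^2
  (-6n)(-6n^2 - 3n - 6) = 36n^3 + 18n^2 + 36n
  (6)(-6n^2 - 3n - 6) = -36n^2 - 18n - 36
Sum: 18n^4 + 45n^3 + 18n - 36


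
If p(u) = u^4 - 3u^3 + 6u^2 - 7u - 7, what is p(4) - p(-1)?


p(4) = 125
p(-1) = 10
p(4) - p(-1) = 125 - 10 = 115


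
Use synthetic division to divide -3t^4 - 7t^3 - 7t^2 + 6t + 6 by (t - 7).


Synthetic division with c = 7. Coefficients: -3, -7, -7, 6, 6
Bring down -3.
  -3 * 7 = -21; -21 - 7 = -28
  -28 * 7 = -196; -196 - 7 = -203
  -203 * 7 = -1421; -1421 + 6 = -1415
  -1415 * 7 = -9905; -9905 + 6 = -9899
Quotient: -3t^3 - 28t^2 - 203t - 1415, Remainder: -9899


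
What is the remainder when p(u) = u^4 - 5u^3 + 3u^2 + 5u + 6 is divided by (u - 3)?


By the Remainder Theorem, the remainder equals p(3):
  1*(3)^4 = 81
  -5*(3)^3 = -135
  3*(3)^2 = 27
  5*(3)^1 = 15
  constant: 6
Sum: 81 - 135 + 27 + 15 + 6 = -6


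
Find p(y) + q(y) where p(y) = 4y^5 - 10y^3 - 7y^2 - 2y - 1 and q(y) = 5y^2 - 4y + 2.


Align terms by degree and add:
  4y^5 - 10y^3 - 7y^2 - 2y - 1
+ 5y^2 - 4y + 2
= 4y^5 - 10y^3 - 2y^2 - 6y + 1


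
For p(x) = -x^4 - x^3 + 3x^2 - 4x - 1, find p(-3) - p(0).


p(-3) = -16
p(0) = -1
p(-3) - p(0) = -16 + 1 = -15


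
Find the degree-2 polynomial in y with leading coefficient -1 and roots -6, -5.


p(y) = -(y + 6)(y + 5)
Expand: -y^2 - 11y - 30


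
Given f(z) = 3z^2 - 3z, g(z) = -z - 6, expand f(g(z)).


Substitute g(z) into f:
f(g(z)) = 3*(-z - 6)^2 + (-3)*(-z - 6)
(-z - 6)^2 = z^2 + 12z + 36
Expand and combine: 3z^2 + 39z + 126


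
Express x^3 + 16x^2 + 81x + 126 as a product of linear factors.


Try integer roots (divisors of 126). x=-7: p(-7)=0.
Divide out (x + 7): quotient is x^2 + 9x + 18.
Factor the quadratic: (x + 6)(x + 3)
Result: (x + 7)(x + 6)(x + 3)


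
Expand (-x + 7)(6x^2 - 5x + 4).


Distribute each term of the first polynomial:
  (-x)(6x^2 - 5x + 4) = -6x^3 + 5x^2 - 4x
  (7)(6x^2 - 5x + 4) = 42x^2 - 35x + 28
Sum: -6x^3 + 47x^2 - 39x + 28


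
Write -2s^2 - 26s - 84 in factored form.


Roots satisfy r1 + r2 = -b/a = -13 and r1*r2 = c/a = 42.
So r1 = -7, r2 = -6.
-2s^2 - 26s - 84 = -2(s - r1)(s - r2) = -2(s + 7)(s + 6)


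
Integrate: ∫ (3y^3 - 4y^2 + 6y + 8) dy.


Reverse power rule on each term:
  ∫ 3y^3 dy = (3/4)y^4
  ∫ -4y^2 dy = -(4/3)y^3
  ∫ 6y dy = 3y^2
  ∫ 8 dy = 8y
F(y) = (3/4)y^4 - (4/3)y^3 + 3y^2 + 8y + C


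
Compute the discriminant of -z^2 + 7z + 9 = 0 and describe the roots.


D = b^2 - 4ac = (7)^2 - 4(-1)(9) = 49 + 36 = 85
Since D > 0: two distinct irrational roots


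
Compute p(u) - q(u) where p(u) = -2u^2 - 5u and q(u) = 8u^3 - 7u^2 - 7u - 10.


Distribute the minus sign:
  (-2u^2 - 5u)
- (8u^3 - 7u^2 - 7u - 10)
Negate second polynomial: -8u^3 + 7u^2 + 7u + 10
Add: -8u^3 + 5u^2 + 2u + 10


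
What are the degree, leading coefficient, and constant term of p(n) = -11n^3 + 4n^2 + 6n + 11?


Highest power of n is 3, with coefficient -11. Constant term is 11.
Degree = 3, leading coefficient = -11, constant term = 11


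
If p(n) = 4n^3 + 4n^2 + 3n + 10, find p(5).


Using direct substitution:
  4 * (5)^3 = 500
  4 * (5)^2 = 100
  3 * (5)^1 = 15
  constant: 10
Sum = 500 + 100 + 15 + 10 = 625


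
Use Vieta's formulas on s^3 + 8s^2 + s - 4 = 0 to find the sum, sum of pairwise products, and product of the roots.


Monic cubic s^3+bs^2+cs+d=0: sum=-b, pairwise sum=c, product=-d.
b=8, c=1, d=-4
r1+r2+r3 = -8
r1r2+r1r3+r2r3 = 1
r1r2r3 = 4


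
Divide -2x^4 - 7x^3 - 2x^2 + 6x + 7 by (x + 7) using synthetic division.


Synthetic division with c = -7. Coefficients: -2, -7, -2, 6, 7
Bring down -2.
  -2 * -7 = 14; 14 - 7 = 7
  7 * -7 = -49; -49 - 2 = -51
  -51 * -7 = 357; 357 + 6 = 363
  363 * -7 = -2541; -2541 + 7 = -2534
Quotient: -2x^3 + 7x^2 - 51x + 363, Remainder: -2534


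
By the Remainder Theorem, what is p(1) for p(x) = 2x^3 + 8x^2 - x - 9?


By the Remainder Theorem, the remainder equals p(1):
  2*(1)^3 = 2
  8*(1)^2 = 8
  -1*(1)^1 = -1
  constant: -9
Sum: 2 + 8 - 1 - 9 = 0


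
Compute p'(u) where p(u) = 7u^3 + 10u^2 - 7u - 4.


Apply the power rule term by term:
  d/du(7u^3) = 21u^2
  d/du(10u^2) = 20u
  d/du(-7u) = -7
  d/du(-4) = 0
p'(u) = 21u^2 + 20u - 7


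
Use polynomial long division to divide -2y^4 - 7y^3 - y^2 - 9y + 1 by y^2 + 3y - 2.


(-2y^4 - 7y^3 - y^2 - 9y + 1) / (y^2 + 3y - 2)
Step 1: -2y^2 * (y^2 + 3y - 2) = -2y^4 - 6y^3 + 4y^2; subtract.
Step 2: -y * (y^2 + 3y - 2) = -y^3 - 3y^2 + 2y; subtract.
Step 3: -2 * (y^2 + 3y - 2) = -2y^2 - 6y + 4; subtract.
Quotient: -2y^2 - y - 2, Remainder: -5y - 3


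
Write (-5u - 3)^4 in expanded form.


Expand (-5u - 3)^4 by repeated multiplication:
  (-5u - 3)^2 = 25u^2 + 30u + 9
  (-5u - 3)^3 = -125u^3 - 225u^2 - 135u - 27
= 625u^4 + 1500u^3 + 1350u^2 + 540u + 81


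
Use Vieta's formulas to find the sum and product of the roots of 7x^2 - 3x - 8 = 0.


For ax^2+bx+c=0: sum = -b/a, product = c/a.
a=7, b=-3, c=-8
Sum = -(-3)/7 = 3/7
Product = (-8)/7 = -8/7


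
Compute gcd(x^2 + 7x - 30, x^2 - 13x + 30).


Factor each:
  x^2 + 7x - 30 = (x - 3)(x + 10)
  x^2 - 13x + 30 = (x - 3)(x - 10)
Common monic factor: x - 3


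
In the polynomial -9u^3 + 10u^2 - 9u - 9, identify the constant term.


Read off the constant term: -9


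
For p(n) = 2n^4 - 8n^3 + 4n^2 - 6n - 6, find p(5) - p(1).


p(5) = 314
p(1) = -14
p(5) - p(1) = 314 + 14 = 328


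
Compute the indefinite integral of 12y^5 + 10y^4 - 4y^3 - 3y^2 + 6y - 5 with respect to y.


Reverse power rule on each term:
  ∫ 12y^5 dy = 2y^6
  ∫ 10y^4 dy = 2y^5
  ∫ -4y^3 dy = -y^4
  ∫ -3y^2 dy = -y^3
  ∫ 6y dy = 3y^2
  ∫ -5 dy = -5y
F(y) = 2y^6 + 2y^5 - y^4 - y^3 + 3y^2 - 5y + C


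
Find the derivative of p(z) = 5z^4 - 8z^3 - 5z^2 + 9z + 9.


Apply the power rule term by term:
  d/dz(5z^4) = 20z^3
  d/dz(-8z^3) = -24z^2
  d/dz(-5z^2) = -10z
  d/dz(9z) = 9
  d/dz(9) = 0
p'(z) = 20z^3 - 24z^2 - 10z + 9


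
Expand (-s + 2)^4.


Expand (-s + 2)^4 by repeated multiplication:
  (-s + 2)^2 = s^2 - 4s + 4
  (-s + 2)^3 = -s^3 + 6s^2 - 12s + 8
= s^4 - 8s^3 + 24s^2 - 32s + 16


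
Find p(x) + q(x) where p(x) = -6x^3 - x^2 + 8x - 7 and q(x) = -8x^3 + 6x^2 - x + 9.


Align terms by degree and add:
  -6x^3 - x^2 + 8x - 7
  -8x^3 + 6x^2 - x + 9
= -14x^3 + 5x^2 + 7x + 2


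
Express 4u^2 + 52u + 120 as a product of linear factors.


Roots satisfy r1 + r2 = -b/a = -13 and r1*r2 = c/a = 30.
So r1 = -10, r2 = -3.
4u^2 + 52u + 120 = 4(u - r1)(u - r2) = 4(u + 10)(u + 3)


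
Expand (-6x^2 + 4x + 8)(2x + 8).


Distribute each term of the first polynomial:
  (-6x^2)(2x + 8) = -12x^3 - 48x^2
  (4x)(2x + 8) = 8x^2 + 32x
  (8)(2x + 8) = 16x + 64
Sum: -12x^3 - 40x^2 + 48x + 64


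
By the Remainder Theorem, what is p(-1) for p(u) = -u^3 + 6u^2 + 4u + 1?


By the Remainder Theorem, the remainder equals p(-1):
  -1*(-1)^3 = 1
  6*(-1)^2 = 6
  4*(-1)^1 = -4
  constant: 1
Sum: 1 + 6 - 4 + 1 = 4


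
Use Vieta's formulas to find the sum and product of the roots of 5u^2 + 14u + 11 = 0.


For au^2+bu+c=0: sum = -b/a, product = c/a.
a=5, b=14, c=11
Sum = -(14)/5 = -14/5
Product = (11)/5 = 11/5


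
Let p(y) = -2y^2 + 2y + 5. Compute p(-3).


Using direct substitution:
  -2 * (-3)^2 = -18
  2 * (-3)^1 = -6
  constant: 5
Sum = -18 - 6 + 5 = -19


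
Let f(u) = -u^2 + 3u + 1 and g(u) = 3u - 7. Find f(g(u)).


Substitute g(u) into f:
f(g(u)) = -1*(3u - 7)^2 + 3*(3u - 7) + 1
(3u - 7)^2 = 9u^2 - 42u + 49
Expand and combine: -9u^2 + 51u - 69


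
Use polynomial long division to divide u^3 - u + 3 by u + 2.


(u^3 - u + 3) / (u + 2)
Step 1: u^2 * (u + 2) = u^3 + 2u^2; subtract.
Step 2: -2u * (u + 2) = -2u^2 - 4u; subtract.
Step 3: 3 * (u + 2) = 3u + 6; subtract.
Quotient: u^2 - 2u + 3, Remainder: -3


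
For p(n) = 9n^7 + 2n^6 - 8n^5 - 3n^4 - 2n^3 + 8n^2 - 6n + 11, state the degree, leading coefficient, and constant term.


Highest power of n is 7, with coefficient 9. Constant term is 11.
Degree = 7, leading coefficient = 9, constant term = 11


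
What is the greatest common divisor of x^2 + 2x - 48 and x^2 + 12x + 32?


Factor each:
  x^2 + 2x - 48 = (x + 8)(x - 6)
  x^2 + 12x + 32 = (x + 8)(x + 4)
Common monic factor: x + 8


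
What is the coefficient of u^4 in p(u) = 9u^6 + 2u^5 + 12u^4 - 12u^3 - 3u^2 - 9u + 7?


Read off the coefficient of u^4: 12


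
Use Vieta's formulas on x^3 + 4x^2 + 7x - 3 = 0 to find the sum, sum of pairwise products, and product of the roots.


Monic cubic x^3+bx^2+cx+d=0: sum=-b, pairwise sum=c, product=-d.
b=4, c=7, d=-3
r1+r2+r3 = -4
r1r2+r1r3+r2r3 = 7
r1r2r3 = 3


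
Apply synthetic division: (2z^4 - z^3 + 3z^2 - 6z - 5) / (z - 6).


Synthetic division with c = 6. Coefficients: 2, -1, 3, -6, -5
Bring down 2.
  2 * 6 = 12; 12 - 1 = 11
  11 * 6 = 66; 66 + 3 = 69
  69 * 6 = 414; 414 - 6 = 408
  408 * 6 = 2448; 2448 - 5 = 2443
Quotient: 2z^3 + 11z^2 + 69z + 408, Remainder: 2443


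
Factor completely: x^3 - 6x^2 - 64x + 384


Try integer roots (divisors of 384). x=8: p(8)=0.
Divide out (x - 8): quotient is x^2 + 2x - 48.
Factor the quadratic: (x - 6)(x + 8)
Result: (x - 8)(x - 6)(x + 8)


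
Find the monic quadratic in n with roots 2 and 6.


p(n) = (n - 2)(n - 6)
Expand: n^2 - 8n + 12


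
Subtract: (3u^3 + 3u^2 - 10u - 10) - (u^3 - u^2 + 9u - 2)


Distribute the minus sign:
  (3u^3 + 3u^2 - 10u - 10)
- (u^3 - u^2 + 9u - 2)
Negate second polynomial: -u^3 + u^2 - 9u + 2
Add: 2u^3 + 4u^2 - 19u - 8


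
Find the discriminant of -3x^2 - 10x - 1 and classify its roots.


D = b^2 - 4ac = (-10)^2 - 4(-3)(-1) = 100 - 12 = 88
Since D > 0: two distinct irrational roots


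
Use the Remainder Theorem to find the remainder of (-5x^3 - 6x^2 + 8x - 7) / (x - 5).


By the Remainder Theorem, the remainder equals p(5):
  -5*(5)^3 = -625
  -6*(5)^2 = -150
  8*(5)^1 = 40
  constant: -7
Sum: -625 - 150 + 40 - 7 = -742


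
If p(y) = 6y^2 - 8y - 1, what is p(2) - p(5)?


p(2) = 7
p(5) = 109
p(2) - p(5) = 7 - 109 = -102


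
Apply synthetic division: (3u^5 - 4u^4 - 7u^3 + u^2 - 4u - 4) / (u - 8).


Synthetic division with c = 8. Coefficients: 3, -4, -7, 1, -4, -4
Bring down 3.
  3 * 8 = 24; 24 - 4 = 20
  20 * 8 = 160; 160 - 7 = 153
  153 * 8 = 1224; 1224 + 1 = 1225
  1225 * 8 = 9800; 9800 - 4 = 9796
  9796 * 8 = 78368; 78368 - 4 = 78364
Quotient: 3u^4 + 20u^3 + 153u^2 + 1225u + 9796, Remainder: 78364


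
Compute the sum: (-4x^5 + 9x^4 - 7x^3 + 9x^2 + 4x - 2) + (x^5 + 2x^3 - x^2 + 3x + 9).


Align terms by degree and add:
  -4x^5 + 9x^4 - 7x^3 + 9x^2 + 4x - 2
+ x^5 + 2x^3 - x^2 + 3x + 9
= -3x^5 + 9x^4 - 5x^3 + 8x^2 + 7x + 7


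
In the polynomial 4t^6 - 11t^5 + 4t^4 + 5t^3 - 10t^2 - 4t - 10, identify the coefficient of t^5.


Read off the coefficient of t^5: -11


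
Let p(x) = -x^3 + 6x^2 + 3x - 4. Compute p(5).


Using direct substitution:
  -1 * (5)^3 = -125
  6 * (5)^2 = 150
  3 * (5)^1 = 15
  constant: -4
Sum = -125 + 150 + 15 - 4 = 36


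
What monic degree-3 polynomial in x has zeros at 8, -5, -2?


p(x) = (x - 8)(x + 5)(x + 2)
Expand: x^3 - x^2 - 46x - 80


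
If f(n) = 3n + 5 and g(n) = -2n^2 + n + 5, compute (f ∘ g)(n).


Substitute g(n) into f:
f(g(n)) = 3*(-2n^2 + n + 5) + 5
Expand and combine: -6n^2 + 3n + 20


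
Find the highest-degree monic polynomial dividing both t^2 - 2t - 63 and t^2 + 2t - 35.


Factor each:
  t^2 - 2t - 63 = (t + 7)(t - 9)
  t^2 + 2t - 35 = (t + 7)(t - 5)
Common monic factor: t + 7


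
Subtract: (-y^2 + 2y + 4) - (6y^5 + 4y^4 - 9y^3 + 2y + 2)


Distribute the minus sign:
  (-y^2 + 2y + 4)
- (6y^5 + 4y^4 - 9y^3 + 2y + 2)
Negate second polynomial: -6y^5 - 4y^4 + 9y^3 - 2y - 2
Add: -6y^5 - 4y^4 + 9y^3 - y^2 + 2


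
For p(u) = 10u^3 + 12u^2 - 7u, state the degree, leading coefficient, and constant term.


Highest power of u is 3, with coefficient 10. Constant term is 0.
Degree = 3, leading coefficient = 10, constant term = 0


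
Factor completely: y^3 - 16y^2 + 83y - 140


Try integer roots (divisors of -140). y=4: p(4)=0.
Divide out (y - 4): quotient is y^2 - 12y + 35.
Factor the quadratic: (y - 5)(y - 7)
Result: (y - 4)(y - 5)(y - 7)


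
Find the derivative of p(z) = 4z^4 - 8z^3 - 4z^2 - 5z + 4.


Apply the power rule term by term:
  d/dz(4z^4) = 16z^3
  d/dz(-8z^3) = -24z^2
  d/dz(-4z^2) = -8z
  d/dz(-5z) = -5
  d/dz(4) = 0
p'(z) = 16z^3 - 24z^2 - 8z - 5


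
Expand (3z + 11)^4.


Expand (3z + 11)^4 by repeated multiplication:
  (3z + 11)^2 = 9z^2 + 66z + 121
  (3z + 11)^3 = 27z^3 + 297z^2 + 1089z + 1331
= 81z^4 + 1188z^3 + 6534z^2 + 15972z + 14641


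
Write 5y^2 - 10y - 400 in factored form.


Roots satisfy r1 + r2 = -b/a = 2 and r1*r2 = c/a = -80.
So r1 = 10, r2 = -8.
5y^2 - 10y - 400 = 5(y - r1)(y - r2) = 5(y - 10)(y + 8)


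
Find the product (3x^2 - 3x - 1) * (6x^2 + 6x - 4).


Distribute each term of the first polynomial:
  (3x^2)(6x^2 + 6x - 4) = 18x^4 + 18x^3 - 12x^2
  (-3x)(6x^2 + 6x - 4) = -18x^3 - 18x^2 + 12x
  (-1)(6x^2 + 6x - 4) = -6x^2 - 6x + 4
Sum: 18x^4 - 36x^2 + 6x + 4


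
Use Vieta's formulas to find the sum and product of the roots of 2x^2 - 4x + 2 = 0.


For ax^2+bx+c=0: sum = -b/a, product = c/a.
a=2, b=-4, c=2
Sum = -(-4)/2 = 2
Product = (2)/2 = 1


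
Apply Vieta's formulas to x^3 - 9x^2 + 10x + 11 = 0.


Monic cubic x^3+bx^2+cx+d=0: sum=-b, pairwise sum=c, product=-d.
b=-9, c=10, d=11
r1+r2+r3 = 9
r1r2+r1r3+r2r3 = 10
r1r2r3 = -11


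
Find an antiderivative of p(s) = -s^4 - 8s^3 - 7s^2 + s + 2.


Reverse power rule on each term:
  ∫ -s^4 ds = -(1/5)s^5
  ∫ -8s^3 ds = -2s^4
  ∫ -7s^2 ds = -(7/3)s^3
  ∫ s ds = (1/2)s^2
  ∫ 2 ds = 2s
F(s) = -(1/5)s^5 - 2s^4 - (7/3)s^3 + (1/2)s^2 + 2s + C


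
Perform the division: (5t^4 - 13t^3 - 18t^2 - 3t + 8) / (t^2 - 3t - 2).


(5t^4 - 13t^3 - 18t^2 - 3t + 8) / (t^2 - 3t - 2)
Step 1: 5t^2 * (t^2 - 3t - 2) = 5t^4 - 15t^3 - 10t^2; subtract.
Step 2: 2t * (t^2 - 3t - 2) = 2t^3 - 6t^2 - 4t; subtract.
Step 3: -2 * (t^2 - 3t - 2) = -2t^2 + 6t + 4; subtract.
Quotient: 5t^2 + 2t - 2, Remainder: -5t + 4


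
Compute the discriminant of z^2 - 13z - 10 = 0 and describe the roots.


D = b^2 - 4ac = (-13)^2 - 4(1)(-10) = 169 + 40 = 209
Since D > 0: two distinct irrational roots


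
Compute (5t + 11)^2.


Expand (5t + 11)^2 by repeated multiplication:
= 25t^2 + 110t + 121


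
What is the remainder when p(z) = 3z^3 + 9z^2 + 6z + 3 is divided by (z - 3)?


By the Remainder Theorem, the remainder equals p(3):
  3*(3)^3 = 81
  9*(3)^2 = 81
  6*(3)^1 = 18
  constant: 3
Sum: 81 + 81 + 18 + 3 = 183


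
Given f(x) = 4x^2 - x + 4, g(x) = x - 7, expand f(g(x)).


Substitute g(x) into f:
f(g(x)) = 4*(x - 7)^2 + (-1)*(x - 7) + 4
(x - 7)^2 = x^2 - 14x + 49
Expand and combine: 4x^2 - 57x + 207


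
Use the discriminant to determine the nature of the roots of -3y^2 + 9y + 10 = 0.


D = b^2 - 4ac = (9)^2 - 4(-3)(10) = 81 + 120 = 201
Since D > 0: two distinct irrational roots


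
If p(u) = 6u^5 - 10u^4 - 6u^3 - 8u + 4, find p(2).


Using direct substitution:
  6 * (2)^5 = 192
  -10 * (2)^4 = -160
  -6 * (2)^3 = -48
  0 * (2)^2 = 0
  -8 * (2)^1 = -16
  constant: 4
Sum = 192 - 160 - 48 + 0 - 16 + 4 = -28


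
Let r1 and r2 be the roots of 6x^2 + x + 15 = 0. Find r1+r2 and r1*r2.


For ax^2+bx+c=0: sum = -b/a, product = c/a.
a=6, b=1, c=15
Sum = -(1)/6 = -1/6
Product = (15)/6 = 5/2


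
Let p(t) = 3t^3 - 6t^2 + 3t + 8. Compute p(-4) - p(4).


p(-4) = -292
p(4) = 116
p(-4) - p(4) = -292 - 116 = -408


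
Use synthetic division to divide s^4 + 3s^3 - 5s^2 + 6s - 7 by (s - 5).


Synthetic division with c = 5. Coefficients: 1, 3, -5, 6, -7
Bring down 1.
  1 * 5 = 5; 5 + 3 = 8
  8 * 5 = 40; 40 - 5 = 35
  35 * 5 = 175; 175 + 6 = 181
  181 * 5 = 905; 905 - 7 = 898
Quotient: s^3 + 8s^2 + 35s + 181, Remainder: 898


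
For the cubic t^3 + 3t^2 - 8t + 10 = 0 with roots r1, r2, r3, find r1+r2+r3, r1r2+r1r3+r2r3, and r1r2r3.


Monic cubic t^3+bt^2+ct+d=0: sum=-b, pairwise sum=c, product=-d.
b=3, c=-8, d=10
r1+r2+r3 = -3
r1r2+r1r3+r2r3 = -8
r1r2r3 = -10


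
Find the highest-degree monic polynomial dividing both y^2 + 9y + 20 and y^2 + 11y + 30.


Factor each:
  y^2 + 9y + 20 = (y + 5)(y + 4)
  y^2 + 11y + 30 = (y + 5)(y + 6)
Common monic factor: y + 5


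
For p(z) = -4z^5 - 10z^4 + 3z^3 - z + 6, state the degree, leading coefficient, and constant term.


Highest power of z is 5, with coefficient -4. Constant term is 6.
Degree = 5, leading coefficient = -4, constant term = 6


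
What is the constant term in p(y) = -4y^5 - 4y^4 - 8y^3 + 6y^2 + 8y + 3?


Read off the constant term: 3


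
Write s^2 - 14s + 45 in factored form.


Roots satisfy r1 + r2 = -b/a = 14 and r1*r2 = c/a = 45.
So r1 = 5, r2 = 9.
s^2 - 14s + 45 = (s - r1)(s - r2) = (s - 5)(s - 9)


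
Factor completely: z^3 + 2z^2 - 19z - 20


Try integer roots (divisors of -20). z=-5: p(-5)=0.
Divide out (z + 5): quotient is z^2 - 3z - 4.
Factor the quadratic: (z - 4)(z + 1)
Result: (z + 5)(z - 4)(z + 1)


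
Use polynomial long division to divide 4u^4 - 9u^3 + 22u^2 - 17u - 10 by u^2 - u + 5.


(4u^4 - 9u^3 + 22u^2 - 17u - 10) / (u^2 - u + 5)
Step 1: 4u^2 * (u^2 - u + 5) = 4u^4 - 4u^3 + 20u^2; subtract.
Step 2: -5u * (u^2 - u + 5) = -5u^3 + 5u^2 - 25u; subtract.
Step 3: -3 * (u^2 - u + 5) = -3u^2 + 3u - 15; subtract.
Quotient: 4u^2 - 5u - 3, Remainder: 5u + 5


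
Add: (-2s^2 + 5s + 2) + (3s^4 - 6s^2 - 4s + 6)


Align terms by degree and add:
  -2s^2 + 5s + 2
+ 3s^4 - 6s^2 - 4s + 6
= 3s^4 - 8s^2 + s + 8
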